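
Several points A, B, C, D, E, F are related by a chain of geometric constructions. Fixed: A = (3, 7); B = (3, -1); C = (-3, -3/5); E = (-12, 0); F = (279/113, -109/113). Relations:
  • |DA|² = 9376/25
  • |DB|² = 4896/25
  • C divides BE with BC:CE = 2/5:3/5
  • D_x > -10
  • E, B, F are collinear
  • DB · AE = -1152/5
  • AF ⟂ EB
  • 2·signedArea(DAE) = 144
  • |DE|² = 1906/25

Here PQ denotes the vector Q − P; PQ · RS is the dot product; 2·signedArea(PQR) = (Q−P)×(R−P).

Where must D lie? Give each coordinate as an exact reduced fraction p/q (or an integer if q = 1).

1. D_x = -9  [2·signedArea(DAE) = 144 ∩ DB · AE = -1152/5]
2. D_y = -41/5  [2·signedArea(DAE) = 144 ∩ DB · AE = -1152/5]
   → D = (-9, -41/5)

D = (-9, -41/5)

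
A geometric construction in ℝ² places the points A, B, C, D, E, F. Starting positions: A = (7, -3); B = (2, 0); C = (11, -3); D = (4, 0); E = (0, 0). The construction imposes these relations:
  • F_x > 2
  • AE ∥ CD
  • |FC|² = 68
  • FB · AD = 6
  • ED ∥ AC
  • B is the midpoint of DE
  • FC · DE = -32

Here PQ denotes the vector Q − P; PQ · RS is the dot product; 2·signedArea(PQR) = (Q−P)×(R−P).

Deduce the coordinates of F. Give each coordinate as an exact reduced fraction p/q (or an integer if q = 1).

F = (3, -1)

1. F_x = 3  [FC · DE = -32 ∩ FB · AD = 6]
2. F_y = -1  [FC · DE = -32 ∩ FB · AD = 6]
   → F = (3, -1)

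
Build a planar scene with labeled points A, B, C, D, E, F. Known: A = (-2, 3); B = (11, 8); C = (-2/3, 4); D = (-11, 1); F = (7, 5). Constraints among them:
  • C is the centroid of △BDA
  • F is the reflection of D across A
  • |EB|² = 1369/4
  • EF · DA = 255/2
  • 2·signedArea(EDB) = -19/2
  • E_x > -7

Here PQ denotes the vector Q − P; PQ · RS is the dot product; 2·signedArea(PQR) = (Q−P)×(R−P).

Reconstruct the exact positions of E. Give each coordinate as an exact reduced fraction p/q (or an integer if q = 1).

1. E_x = -13/2  [EF · DA = 255/2 ∩ 2·signedArea(EDB) = -19/2]
2. E_y = 2  [EF · DA = 255/2 ∩ 2·signedArea(EDB) = -19/2]
   → E = (-13/2, 2)

E = (-13/2, 2)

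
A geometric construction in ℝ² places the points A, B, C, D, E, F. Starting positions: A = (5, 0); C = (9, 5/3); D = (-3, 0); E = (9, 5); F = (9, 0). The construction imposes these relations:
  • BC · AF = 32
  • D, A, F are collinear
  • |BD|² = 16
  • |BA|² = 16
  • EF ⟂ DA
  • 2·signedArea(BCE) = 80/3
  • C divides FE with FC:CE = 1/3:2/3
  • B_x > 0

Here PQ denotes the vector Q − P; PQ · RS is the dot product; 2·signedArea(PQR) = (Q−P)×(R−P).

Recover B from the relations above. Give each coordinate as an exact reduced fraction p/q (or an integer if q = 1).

B = (1, 0)

1. B_x = 1  [2·signedArea(BCE) = 80/3]
2. B_y = 0  [|BD|² = 16]
   → B = (1, 0)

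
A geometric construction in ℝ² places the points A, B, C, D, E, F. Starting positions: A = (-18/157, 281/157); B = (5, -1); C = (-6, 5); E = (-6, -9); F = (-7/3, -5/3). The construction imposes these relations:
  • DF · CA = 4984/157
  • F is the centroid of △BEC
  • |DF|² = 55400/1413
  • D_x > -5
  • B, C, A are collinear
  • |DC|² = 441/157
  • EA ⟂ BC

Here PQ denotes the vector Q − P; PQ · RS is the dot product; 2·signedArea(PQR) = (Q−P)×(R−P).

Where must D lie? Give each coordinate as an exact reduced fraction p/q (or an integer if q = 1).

1. D_x = -711/157  [line -924/157·x + 504/157·y + -6300/157 = 0 ∩ |DC|² = 441/157]
2. D_y = 659/157  [line -924/157·x + 504/157·y + -6300/157 = 0 ∩ |DC|² = 441/157]
   → D = (-711/157, 659/157)

D = (-711/157, 659/157)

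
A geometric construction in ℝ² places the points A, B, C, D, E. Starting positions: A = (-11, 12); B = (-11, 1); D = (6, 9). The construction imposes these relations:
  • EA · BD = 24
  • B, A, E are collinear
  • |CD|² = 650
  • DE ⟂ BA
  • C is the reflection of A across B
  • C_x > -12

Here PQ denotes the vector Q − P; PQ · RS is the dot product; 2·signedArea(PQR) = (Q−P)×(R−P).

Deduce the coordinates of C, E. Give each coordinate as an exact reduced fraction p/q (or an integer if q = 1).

C = (-11, -10)
E = (-11, 9)

1. C_x = -11  [C is the reflection of A across B]
2. C_y = -10  [C is the reflection of A across B]
   → C = (-11, -10)
3. E_x = -11  [B, A, E are collinear ∩ DE ⟂ BA]
4. E_y = 9  [B, A, E are collinear ∩ DE ⟂ BA]
   → E = (-11, 9)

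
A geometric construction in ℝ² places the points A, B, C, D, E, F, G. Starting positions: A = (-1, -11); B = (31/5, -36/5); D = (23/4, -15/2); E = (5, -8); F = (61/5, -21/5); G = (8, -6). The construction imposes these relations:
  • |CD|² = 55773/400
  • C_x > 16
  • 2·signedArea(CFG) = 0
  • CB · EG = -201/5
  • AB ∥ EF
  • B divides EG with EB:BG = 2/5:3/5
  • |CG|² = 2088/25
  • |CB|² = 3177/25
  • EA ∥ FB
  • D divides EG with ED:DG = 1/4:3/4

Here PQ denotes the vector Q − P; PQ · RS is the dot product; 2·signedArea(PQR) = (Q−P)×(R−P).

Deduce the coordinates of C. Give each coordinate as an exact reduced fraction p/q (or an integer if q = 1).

1. C_x = 82/5  [2·signedArea(CFG) = 0 ∩ CB · EG = -201/5]
2. C_y = -12/5  [2·signedArea(CFG) = 0 ∩ CB · EG = -201/5]
   → C = (82/5, -12/5)

C = (82/5, -12/5)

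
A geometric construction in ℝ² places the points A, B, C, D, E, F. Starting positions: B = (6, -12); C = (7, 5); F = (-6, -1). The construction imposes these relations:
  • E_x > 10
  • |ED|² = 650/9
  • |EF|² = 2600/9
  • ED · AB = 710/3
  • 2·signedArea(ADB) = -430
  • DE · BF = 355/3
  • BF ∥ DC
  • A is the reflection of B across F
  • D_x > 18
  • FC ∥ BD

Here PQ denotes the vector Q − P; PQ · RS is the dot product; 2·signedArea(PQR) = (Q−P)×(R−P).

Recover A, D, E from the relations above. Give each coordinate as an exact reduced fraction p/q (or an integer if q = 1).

1. A_x = -18  [A is the reflection of B across F]
2. A_y = 10  [A is the reflection of B across F]
   → A = (-18, 10)
3. D_x = 19  [BF ∥ DC ∩ FC ∥ BD]
4. D_y = -6  [BF ∥ DC ∩ FC ∥ BD]
   → D = (19, -6)
5. E_x = 32/3  [line -24·x + 22·y + 1054/3 = 0 ∩ |EF|² = 2600/9]
6. E_y = -13/3  [line -24·x + 22·y + 1054/3 = 0 ∩ |EF|² = 2600/9]
   → E = (32/3, -13/3)

A = (-18, 10)
D = (19, -6)
E = (32/3, -13/3)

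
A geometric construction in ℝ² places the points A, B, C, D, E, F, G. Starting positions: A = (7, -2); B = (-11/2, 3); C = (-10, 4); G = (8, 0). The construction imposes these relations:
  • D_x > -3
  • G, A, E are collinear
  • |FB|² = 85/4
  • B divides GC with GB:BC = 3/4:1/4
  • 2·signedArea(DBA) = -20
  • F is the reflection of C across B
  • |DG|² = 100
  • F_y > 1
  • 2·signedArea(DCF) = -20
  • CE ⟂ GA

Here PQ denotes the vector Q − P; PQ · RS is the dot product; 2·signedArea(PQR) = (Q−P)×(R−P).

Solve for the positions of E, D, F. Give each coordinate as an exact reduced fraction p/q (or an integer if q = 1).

1. E_x = 6  [G, A, E are collinear ∩ CE ⟂ GA]
2. E_y = -4  [G, A, E are collinear ∩ CE ⟂ GA]
   → E = (6, -4)
3. F_x = -1  [F is the reflection of C across B]
4. F_y = 2  [F is the reflection of C across B]
   → F = (-1, 2)
5. D_x = -2  [2·signedArea(DCF) = -20 ∩ 2·signedArea(DBA) = -20]
6. D_y = 0  [2·signedArea(DCF) = -20 ∩ 2·signedArea(DBA) = -20]
   → D = (-2, 0)

D = (-2, 0)
E = (6, -4)
F = (-1, 2)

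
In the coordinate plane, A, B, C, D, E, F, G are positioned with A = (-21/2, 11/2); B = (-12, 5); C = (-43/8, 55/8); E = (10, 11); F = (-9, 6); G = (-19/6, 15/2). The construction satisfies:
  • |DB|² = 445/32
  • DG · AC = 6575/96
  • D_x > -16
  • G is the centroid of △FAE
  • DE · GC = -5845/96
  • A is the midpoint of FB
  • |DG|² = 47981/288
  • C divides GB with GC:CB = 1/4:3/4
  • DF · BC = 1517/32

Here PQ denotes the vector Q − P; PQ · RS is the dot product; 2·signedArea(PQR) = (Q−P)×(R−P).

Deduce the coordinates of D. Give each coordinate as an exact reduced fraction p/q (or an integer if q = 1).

1. D_x = -125/8  [DE · GC = -5845/96 ∩ DG · AC = 6575/96]
2. D_y = 33/8  [DE · GC = -5845/96 ∩ DG · AC = 6575/96]
   → D = (-125/8, 33/8)

D = (-125/8, 33/8)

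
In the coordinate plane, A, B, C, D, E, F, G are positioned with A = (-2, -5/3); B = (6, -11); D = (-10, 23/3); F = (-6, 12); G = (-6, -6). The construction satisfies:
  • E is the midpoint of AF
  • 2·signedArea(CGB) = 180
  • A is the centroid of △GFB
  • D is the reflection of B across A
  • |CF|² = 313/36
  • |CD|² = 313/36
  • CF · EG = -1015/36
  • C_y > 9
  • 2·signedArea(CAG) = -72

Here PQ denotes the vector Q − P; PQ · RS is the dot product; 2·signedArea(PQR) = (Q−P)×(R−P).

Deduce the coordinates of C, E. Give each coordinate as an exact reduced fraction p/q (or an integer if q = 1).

C = (-8, 59/6)
E = (-4, 31/6)

1. C_x = -8  [2·signedArea(CAG) = -72 ∩ 2·signedArea(CGB) = 180]
2. C_y = 59/6  [2·signedArea(CAG) = -72 ∩ 2·signedArea(CGB) = 180]
   → C = (-8, 59/6)
3. E_x = -4  [E is the midpoint of AF]
4. E_y = 31/6  [E is the midpoint of AF]
   → E = (-4, 31/6)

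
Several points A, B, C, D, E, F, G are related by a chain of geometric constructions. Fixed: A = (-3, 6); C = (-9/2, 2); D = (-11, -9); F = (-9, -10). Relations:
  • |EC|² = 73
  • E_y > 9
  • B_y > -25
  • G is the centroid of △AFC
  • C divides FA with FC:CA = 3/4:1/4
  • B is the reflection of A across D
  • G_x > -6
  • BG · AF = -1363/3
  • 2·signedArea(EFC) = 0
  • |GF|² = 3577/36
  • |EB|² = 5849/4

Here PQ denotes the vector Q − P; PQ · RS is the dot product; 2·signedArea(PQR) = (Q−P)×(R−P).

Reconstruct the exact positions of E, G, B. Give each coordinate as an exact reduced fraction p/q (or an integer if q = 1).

B = (-19, -24)
E = (-3/2, 10)
G = (-11/2, -2/3)

1. E_x = -3/2  [line -12·x + 9/2·y + -63 = 0 ∩ |EC|² = 73]
2. E_y = 10  [line -12·x + 9/2·y + -63 = 0 ∩ |EC|² = 73]
   → E = (-3/2, 10)
3. G_x = -11/2  [G is the centroid of △AFC]
4. G_y = -2/3  [G is the centroid of △AFC]
   → G = (-11/2, -2/3)
5. B_x = -19  [B is the reflection of A across D]
6. B_y = -24  [B is the reflection of A across D]
   → B = (-19, -24)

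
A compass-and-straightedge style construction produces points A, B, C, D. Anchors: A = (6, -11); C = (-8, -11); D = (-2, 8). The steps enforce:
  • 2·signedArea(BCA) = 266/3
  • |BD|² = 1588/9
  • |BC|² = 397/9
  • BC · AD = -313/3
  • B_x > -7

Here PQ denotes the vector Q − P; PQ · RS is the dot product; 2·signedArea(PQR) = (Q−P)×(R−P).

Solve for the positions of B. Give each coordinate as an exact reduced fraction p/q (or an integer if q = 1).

B = (-6, -14/3)

1. B_x = -6  [2·signedArea(BCA) = 266/3 ∩ BC · AD = -313/3]
2. B_y = -14/3  [2·signedArea(BCA) = 266/3 ∩ BC · AD = -313/3]
   → B = (-6, -14/3)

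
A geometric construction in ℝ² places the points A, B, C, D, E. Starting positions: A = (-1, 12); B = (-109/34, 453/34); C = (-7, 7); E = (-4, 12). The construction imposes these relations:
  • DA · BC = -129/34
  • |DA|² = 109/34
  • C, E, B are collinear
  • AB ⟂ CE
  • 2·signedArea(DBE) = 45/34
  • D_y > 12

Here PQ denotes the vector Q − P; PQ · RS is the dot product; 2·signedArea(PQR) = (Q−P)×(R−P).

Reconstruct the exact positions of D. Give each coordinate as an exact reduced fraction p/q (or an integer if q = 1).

1. D_x = -93/34  [DA · BC = -129/34 ∩ 2·signedArea(DBE) = 45/34]
2. D_y = 423/34  [DA · BC = -129/34 ∩ 2·signedArea(DBE) = 45/34]
   → D = (-93/34, 423/34)

D = (-93/34, 423/34)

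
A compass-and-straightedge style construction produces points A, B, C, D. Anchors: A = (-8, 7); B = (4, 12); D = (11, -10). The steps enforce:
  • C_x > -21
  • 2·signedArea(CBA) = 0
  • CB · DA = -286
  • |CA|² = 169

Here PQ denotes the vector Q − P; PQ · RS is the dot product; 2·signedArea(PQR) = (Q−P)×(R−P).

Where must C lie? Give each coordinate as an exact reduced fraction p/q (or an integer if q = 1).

C = (-20, 2)

1. C_x = -20  [2·signedArea(CBA) = 0 ∩ CB · DA = -286]
2. C_y = 2  [2·signedArea(CBA) = 0 ∩ CB · DA = -286]
   → C = (-20, 2)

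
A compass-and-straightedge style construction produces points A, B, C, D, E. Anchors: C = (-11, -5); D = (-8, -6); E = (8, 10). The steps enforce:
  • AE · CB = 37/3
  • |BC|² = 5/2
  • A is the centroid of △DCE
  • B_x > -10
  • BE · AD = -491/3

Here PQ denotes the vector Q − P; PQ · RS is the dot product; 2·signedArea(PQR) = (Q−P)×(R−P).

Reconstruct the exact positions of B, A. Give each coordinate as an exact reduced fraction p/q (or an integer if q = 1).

A = (-11/3, -1/3)
B = (-19/2, -11/2)

1. A_x = -11/3  [A is the centroid of △DCE]
2. A_y = -1/3  [A is the centroid of △DCE]
   → A = (-11/3, -1/3)
3. B_x = -19/2  [BE · AD = -491/3 ∩ AE · CB = 37/3]
4. B_y = -11/2  [BE · AD = -491/3 ∩ AE · CB = 37/3]
   → B = (-19/2, -11/2)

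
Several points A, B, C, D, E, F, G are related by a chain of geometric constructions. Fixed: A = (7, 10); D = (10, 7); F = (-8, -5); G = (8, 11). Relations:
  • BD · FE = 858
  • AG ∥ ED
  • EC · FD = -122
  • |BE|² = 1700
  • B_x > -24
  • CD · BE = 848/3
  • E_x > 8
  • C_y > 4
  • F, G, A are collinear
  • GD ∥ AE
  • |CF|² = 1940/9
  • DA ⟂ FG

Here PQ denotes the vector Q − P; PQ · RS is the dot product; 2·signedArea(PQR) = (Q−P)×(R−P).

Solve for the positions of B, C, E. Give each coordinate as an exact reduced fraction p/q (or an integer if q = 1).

1. E_x = 9  [AG ∥ ED ∩ GD ∥ AE]
2. E_y = 6  [AG ∥ ED ∩ GD ∥ AE]
   → E = (9, 6)
3. B_x = -23  [line -17·x + -11·y + -611 = 0 ∩ |BE|² = 1700]
4. B_y = -20  [line -17·x + -11·y + -611 = 0 ∩ |BE|² = 1700]
   → B = (-23, -20)
5. C_x = 10/3  [CD · BE = 848/3 ∩ EC · FD = -122]
6. C_y = 13/3  [CD · BE = 848/3 ∩ EC · FD = -122]
   → C = (10/3, 13/3)

B = (-23, -20)
C = (10/3, 13/3)
E = (9, 6)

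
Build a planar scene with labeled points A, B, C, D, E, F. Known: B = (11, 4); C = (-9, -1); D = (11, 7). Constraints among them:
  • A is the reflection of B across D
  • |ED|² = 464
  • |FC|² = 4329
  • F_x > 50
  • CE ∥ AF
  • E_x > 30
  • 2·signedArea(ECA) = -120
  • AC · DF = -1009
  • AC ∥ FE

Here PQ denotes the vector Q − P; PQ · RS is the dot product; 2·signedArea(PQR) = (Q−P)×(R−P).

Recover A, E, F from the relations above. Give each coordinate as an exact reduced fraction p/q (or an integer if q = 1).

1. A_x = 11  [A is the reflection of B across D]
2. A_y = 10  [A is the reflection of B across D]
   → A = (11, 10)
3. E_x = 31  [line -11·x + 20·y + 41 = 0 ∩ |ED|² = 464]
4. E_y = 15  [line -11·x + 20·y + 41 = 0 ∩ |ED|² = 464]
   → E = (31, 15)
5. F_x = 51  [AC ∥ FE ∩ CE ∥ AF]
6. F_y = 26  [AC ∥ FE ∩ CE ∥ AF]
   → F = (51, 26)

A = (11, 10)
E = (31, 15)
F = (51, 26)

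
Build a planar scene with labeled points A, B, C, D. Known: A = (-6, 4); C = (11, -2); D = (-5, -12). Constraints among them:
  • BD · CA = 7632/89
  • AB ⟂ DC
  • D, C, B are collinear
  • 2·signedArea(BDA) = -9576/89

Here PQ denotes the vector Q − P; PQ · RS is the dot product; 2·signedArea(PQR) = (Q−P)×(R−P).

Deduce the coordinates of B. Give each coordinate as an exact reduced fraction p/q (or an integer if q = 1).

1. B_x = 131/89  [D, C, B are collinear ∩ AB ⟂ DC]
2. B_y = -708/89  [D, C, B are collinear ∩ AB ⟂ DC]
   → B = (131/89, -708/89)

B = (131/89, -708/89)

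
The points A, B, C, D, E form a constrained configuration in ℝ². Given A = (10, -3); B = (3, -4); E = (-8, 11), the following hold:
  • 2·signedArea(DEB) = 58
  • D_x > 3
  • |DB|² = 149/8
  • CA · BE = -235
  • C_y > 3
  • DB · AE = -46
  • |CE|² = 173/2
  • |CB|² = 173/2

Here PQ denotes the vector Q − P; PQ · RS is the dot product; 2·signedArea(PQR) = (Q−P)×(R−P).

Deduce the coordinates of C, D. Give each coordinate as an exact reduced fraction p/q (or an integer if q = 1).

1. C_x = -5/2  [line 11·x + -15·y + 80 = 0 ∩ |CE|² = 173/2]
2. C_y = 7/2  [line 11·x + -15·y + 80 = 0 ∩ |CE|² = 173/2]
   → C = (-5/2, 7/2)
3. D_x = 15/4  [2·signedArea(DEB) = 58 ∩ DB · AE = -46]
4. D_y = 1/4  [2·signedArea(DEB) = 58 ∩ DB · AE = -46]
   → D = (15/4, 1/4)

C = (-5/2, 7/2)
D = (15/4, 1/4)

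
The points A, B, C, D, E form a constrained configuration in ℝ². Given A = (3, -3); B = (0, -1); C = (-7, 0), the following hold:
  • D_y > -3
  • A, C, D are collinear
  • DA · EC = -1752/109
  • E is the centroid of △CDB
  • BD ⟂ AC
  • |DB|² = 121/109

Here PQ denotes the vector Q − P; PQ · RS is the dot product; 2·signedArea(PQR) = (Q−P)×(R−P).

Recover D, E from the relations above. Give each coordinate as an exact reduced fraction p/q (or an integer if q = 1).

1. D_x = -33/109  [A, C, D are collinear ∩ BD ⟂ AC]
2. D_y = -219/109  [A, C, D are collinear ∩ BD ⟂ AC]
   → D = (-33/109, -219/109)
3. E_x = -796/327  [E is the centroid of △CDB]
4. E_y = -328/327  [E is the centroid of △CDB]
   → E = (-796/327, -328/327)

D = (-33/109, -219/109)
E = (-796/327, -328/327)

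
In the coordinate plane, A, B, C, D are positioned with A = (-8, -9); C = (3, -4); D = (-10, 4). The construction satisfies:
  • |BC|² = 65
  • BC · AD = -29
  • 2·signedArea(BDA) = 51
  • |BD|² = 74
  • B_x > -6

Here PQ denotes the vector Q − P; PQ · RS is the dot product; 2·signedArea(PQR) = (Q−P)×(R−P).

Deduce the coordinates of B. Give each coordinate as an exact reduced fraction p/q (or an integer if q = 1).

B = (-5, -3)

1. B_x = -5  [BC · AD = -29 ∩ 2·signedArea(BDA) = 51]
2. B_y = -3  [BC · AD = -29 ∩ 2·signedArea(BDA) = 51]
   → B = (-5, -3)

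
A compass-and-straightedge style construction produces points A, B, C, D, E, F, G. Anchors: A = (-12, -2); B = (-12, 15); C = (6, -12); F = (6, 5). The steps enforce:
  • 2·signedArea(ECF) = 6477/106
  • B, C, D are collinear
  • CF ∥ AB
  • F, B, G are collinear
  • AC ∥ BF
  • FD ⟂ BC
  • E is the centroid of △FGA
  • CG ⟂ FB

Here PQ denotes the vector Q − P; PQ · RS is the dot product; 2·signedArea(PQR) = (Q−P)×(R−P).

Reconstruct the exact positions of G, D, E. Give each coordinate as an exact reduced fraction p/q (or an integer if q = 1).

D = (-24/13, -3/13)
E = (255/106, 141/106)
G = (1401/106, 105/106)

1. G_x = 1401/106  [F, B, G are collinear ∩ CG ⟂ FB]
2. G_y = 105/106  [F, B, G are collinear ∩ CG ⟂ FB]
   → G = (1401/106, 105/106)
3. D_x = -24/13  [B, C, D are collinear ∩ FD ⟂ BC]
4. D_y = -3/13  [B, C, D are collinear ∩ FD ⟂ BC]
   → D = (-24/13, -3/13)
5. E_x = 255/106  [E is the centroid of △FGA]
6. E_y = 141/106  [E is the centroid of △FGA]
   → E = (255/106, 141/106)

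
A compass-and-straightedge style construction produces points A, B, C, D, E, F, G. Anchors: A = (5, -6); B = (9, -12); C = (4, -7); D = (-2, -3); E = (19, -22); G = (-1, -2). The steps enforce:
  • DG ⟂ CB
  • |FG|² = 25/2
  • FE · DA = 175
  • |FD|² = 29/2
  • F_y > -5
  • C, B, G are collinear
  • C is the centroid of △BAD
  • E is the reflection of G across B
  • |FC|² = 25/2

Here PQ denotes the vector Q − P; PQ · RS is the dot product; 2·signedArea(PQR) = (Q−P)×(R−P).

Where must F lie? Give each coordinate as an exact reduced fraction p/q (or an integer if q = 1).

F = (3/2, -9/2)

1. F_x = 3/2  [line -7·x + 3·y + 24 = 0 ∩ |FD|² = 29/2]
2. F_y = -9/2  [line -7·x + 3·y + 24 = 0 ∩ |FD|² = 29/2]
   → F = (3/2, -9/2)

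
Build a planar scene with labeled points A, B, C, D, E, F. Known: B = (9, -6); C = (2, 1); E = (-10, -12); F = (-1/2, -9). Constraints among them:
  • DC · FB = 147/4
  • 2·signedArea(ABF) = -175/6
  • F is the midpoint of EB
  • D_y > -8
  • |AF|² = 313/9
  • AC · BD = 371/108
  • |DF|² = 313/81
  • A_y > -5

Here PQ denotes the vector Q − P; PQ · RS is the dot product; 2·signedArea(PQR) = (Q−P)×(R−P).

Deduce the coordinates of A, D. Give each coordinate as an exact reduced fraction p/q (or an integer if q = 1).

1. A_x = 7/2  [line 3·x + -19/2·y + -329/6 = 0 ∩ |AF|² = 313/9]
2. A_y = -14/3  [line 3·x + -19/2·y + -329/6 = 0 ∩ |AF|² = 313/9]
   → A = (7/2, -14/3)
3. D_x = 5/6  [DC · FB = 147/4 ∩ AC · BD = 371/108]
4. D_y = -68/9  [DC · FB = 147/4 ∩ AC · BD = 371/108]
   → D = (5/6, -68/9)

A = (7/2, -14/3)
D = (5/6, -68/9)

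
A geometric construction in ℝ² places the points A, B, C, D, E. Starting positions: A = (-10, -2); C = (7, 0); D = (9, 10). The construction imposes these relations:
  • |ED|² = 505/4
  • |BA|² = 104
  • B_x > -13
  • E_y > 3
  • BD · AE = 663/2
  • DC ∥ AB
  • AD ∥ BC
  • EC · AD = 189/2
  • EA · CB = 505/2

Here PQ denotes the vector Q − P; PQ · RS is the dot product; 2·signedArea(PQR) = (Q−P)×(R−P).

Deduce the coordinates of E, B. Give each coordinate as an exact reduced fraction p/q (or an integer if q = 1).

B = (-12, -12)
E = (-1/2, 4)

1. E_x = -1/2  [line -19·x + -12·y + 77/2 = 0 ∩ |ED|² = 505/4]
2. E_y = 4  [line -19·x + -12·y + 77/2 = 0 ∩ |ED|² = 505/4]
   → E = (-1/2, 4)
3. B_x = -12  [EA · CB = 505/2 ∩ AD ∥ BC]
4. B_y = -12  [EA · CB = 505/2 ∩ AD ∥ BC]
   → B = (-12, -12)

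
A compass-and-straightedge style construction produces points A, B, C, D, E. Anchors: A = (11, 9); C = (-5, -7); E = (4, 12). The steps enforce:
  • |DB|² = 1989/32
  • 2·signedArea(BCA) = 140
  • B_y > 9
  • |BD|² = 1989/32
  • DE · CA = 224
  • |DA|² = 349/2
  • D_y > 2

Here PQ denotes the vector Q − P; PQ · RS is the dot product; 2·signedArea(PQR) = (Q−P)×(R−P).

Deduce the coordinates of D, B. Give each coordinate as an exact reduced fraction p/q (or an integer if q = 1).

1. D_x = -1/2  [line -16·x + -16·y + 32 = 0 ∩ |DA|² = 349/2]
2. D_y = 5/2  [line -16·x + -16·y + 32 = 0 ∩ |DA|² = 349/2]
   → D = (-1/2, 5/2)
3. B_x = 23/8  [line -16·x + 16·y + -108 = 0 ∩ |DB|² = 1989/32]
4. B_y = 77/8  [line -16·x + 16·y + -108 = 0 ∩ |DB|² = 1989/32]
   → B = (23/8, 77/8)

B = (23/8, 77/8)
D = (-1/2, 5/2)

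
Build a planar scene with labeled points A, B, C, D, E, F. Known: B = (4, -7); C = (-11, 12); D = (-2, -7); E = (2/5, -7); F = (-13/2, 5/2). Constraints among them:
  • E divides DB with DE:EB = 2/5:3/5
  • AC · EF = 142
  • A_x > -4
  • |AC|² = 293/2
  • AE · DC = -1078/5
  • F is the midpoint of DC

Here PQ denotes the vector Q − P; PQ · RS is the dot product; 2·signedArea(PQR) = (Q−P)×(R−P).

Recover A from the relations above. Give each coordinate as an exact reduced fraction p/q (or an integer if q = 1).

A = (-7/2, 5/2)

1. A_x = -7/2  [AE · DC = -1078/5 ∩ AC · EF = 142]
2. A_y = 5/2  [AE · DC = -1078/5 ∩ AC · EF = 142]
   → A = (-7/2, 5/2)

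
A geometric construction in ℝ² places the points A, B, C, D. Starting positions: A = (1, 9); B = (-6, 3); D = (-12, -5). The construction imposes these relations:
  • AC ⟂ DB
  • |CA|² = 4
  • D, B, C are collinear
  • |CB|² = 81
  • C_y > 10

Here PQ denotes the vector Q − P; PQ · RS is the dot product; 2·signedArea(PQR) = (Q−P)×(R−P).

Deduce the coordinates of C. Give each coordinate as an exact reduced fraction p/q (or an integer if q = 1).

C = (-3/5, 51/5)

1. C_x = -3/5  [D, B, C are collinear ∩ AC ⟂ DB]
2. C_y = 51/5  [D, B, C are collinear ∩ AC ⟂ DB]
   → C = (-3/5, 51/5)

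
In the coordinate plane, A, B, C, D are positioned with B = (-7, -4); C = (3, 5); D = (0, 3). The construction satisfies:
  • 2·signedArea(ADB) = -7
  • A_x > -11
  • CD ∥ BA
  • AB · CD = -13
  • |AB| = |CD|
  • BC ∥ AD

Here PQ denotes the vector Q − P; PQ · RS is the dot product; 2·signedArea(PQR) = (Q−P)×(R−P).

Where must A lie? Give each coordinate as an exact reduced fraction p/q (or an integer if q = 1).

1. A_x = -10  [BC ∥ AD ∩ CD ∥ BA]
2. A_y = -6  [BC ∥ AD ∩ CD ∥ BA]
   → A = (-10, -6)

A = (-10, -6)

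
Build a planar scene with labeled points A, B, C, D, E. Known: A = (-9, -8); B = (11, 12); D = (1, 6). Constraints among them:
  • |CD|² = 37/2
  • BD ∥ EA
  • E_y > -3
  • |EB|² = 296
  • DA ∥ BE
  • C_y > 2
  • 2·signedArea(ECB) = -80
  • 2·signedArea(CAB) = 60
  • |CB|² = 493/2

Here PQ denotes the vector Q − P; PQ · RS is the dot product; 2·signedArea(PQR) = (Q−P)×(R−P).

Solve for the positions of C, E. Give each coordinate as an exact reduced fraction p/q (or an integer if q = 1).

C = (-3/2, 5/2)
E = (1, -2)

1. E_x = 1  [BD ∥ EA ∩ DA ∥ BE]
2. E_y = -2  [BD ∥ EA ∩ DA ∥ BE]
   → E = (1, -2)
3. C_x = -3/2  [2·signedArea(CAB) = 60 ∩ 2·signedArea(ECB) = -80]
4. C_y = 5/2  [2·signedArea(CAB) = 60 ∩ 2·signedArea(ECB) = -80]
   → C = (-3/2, 5/2)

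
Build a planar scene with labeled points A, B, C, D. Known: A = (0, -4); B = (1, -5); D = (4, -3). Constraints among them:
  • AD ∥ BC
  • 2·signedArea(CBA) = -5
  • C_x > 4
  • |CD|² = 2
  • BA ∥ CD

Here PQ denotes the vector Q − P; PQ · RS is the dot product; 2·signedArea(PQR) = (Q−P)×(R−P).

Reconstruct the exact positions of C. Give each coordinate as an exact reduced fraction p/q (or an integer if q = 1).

1. C_x = 5  [BA ∥ CD ∩ AD ∥ BC]
2. C_y = -4  [BA ∥ CD ∩ AD ∥ BC]
   → C = (5, -4)

C = (5, -4)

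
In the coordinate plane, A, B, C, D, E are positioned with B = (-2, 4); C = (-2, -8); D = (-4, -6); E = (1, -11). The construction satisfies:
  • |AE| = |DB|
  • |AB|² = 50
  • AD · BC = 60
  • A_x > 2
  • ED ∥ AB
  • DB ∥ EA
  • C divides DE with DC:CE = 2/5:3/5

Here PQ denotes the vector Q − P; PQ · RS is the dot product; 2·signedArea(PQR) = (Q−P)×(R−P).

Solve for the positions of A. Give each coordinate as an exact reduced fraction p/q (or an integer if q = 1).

1. A_x = 3  [ED ∥ AB ∩ DB ∥ EA]
2. A_y = -1  [ED ∥ AB ∩ DB ∥ EA]
   → A = (3, -1)

A = (3, -1)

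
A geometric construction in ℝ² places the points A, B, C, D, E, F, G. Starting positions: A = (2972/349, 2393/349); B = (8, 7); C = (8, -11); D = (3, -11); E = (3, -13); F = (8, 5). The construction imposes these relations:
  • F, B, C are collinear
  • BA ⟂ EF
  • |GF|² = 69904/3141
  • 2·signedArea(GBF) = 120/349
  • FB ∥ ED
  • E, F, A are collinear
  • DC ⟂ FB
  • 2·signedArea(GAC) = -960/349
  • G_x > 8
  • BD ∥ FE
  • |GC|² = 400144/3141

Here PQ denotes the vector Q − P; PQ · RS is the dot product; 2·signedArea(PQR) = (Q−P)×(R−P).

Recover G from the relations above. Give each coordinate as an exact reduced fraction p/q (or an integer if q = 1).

1. G_x = 2852/349  [2·signedArea(GBF) = 120/349 ∩ 2·signedArea(GAC) = -960/349]
2. G_y = 299/1047  [2·signedArea(GBF) = 120/349 ∩ 2·signedArea(GAC) = -960/349]
   → G = (2852/349, 299/1047)

G = (2852/349, 299/1047)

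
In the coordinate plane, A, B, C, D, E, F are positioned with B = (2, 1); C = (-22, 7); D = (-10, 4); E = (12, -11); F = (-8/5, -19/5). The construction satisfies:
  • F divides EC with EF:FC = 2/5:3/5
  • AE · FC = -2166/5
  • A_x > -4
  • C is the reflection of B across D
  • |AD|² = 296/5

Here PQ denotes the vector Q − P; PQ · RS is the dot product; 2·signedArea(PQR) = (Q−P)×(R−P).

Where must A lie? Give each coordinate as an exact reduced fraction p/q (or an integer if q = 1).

1. A_x = -16/5  [line 102/5·x + -54/5·y + 348/5 = 0 ∩ |AD|² = 296/5]
2. A_y = 2/5  [line 102/5·x + -54/5·y + 348/5 = 0 ∩ |AD|² = 296/5]
   → A = (-16/5, 2/5)

A = (-16/5, 2/5)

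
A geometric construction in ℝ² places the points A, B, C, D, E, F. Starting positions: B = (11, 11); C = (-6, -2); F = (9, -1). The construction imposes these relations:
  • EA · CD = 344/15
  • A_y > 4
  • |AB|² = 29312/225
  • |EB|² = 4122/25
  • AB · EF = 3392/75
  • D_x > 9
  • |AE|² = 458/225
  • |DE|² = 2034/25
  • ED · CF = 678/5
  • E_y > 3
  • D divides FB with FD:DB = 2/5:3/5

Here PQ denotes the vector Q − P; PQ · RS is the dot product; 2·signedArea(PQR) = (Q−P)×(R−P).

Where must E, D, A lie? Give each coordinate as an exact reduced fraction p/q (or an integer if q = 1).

A = (29/15, 61/15)
D = (49/5, 19/5)
E = (4/5, 16/5)

1. D_x = 49/5  [D divides FB with FD:DB = 2/5:3/5]
2. D_y = 19/5  [D divides FB with FD:DB = 2/5:3/5]
   → D = (49/5, 19/5)
3. E_x = 4/5  [line -15·x + -1·y + 76/5 = 0 ∩ |DE|² = 2034/25]
4. E_y = 16/5  [line -15·x + -1·y + 76/5 = 0 ∩ |DE|² = 2034/25]
   → E = (4/5, 16/5)
5. A_x = 29/15  [AB · EF = 3392/75 ∩ EA · CD = 344/15]
6. A_y = 61/15  [AB · EF = 3392/75 ∩ EA · CD = 344/15]
   → A = (29/15, 61/15)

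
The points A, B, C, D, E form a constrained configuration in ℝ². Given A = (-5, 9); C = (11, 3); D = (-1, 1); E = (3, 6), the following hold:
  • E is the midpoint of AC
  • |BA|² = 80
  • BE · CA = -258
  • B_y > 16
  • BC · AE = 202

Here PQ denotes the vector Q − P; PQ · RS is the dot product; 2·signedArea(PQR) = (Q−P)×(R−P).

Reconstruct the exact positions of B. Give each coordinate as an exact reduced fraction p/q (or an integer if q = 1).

1. B_x = -9  [line -8·x + 3·y + -123 = 0 ∩ |BA|² = 80]
2. B_y = 17  [line -8·x + 3·y + -123 = 0 ∩ |BA|² = 80]
   → B = (-9, 17)

B = (-9, 17)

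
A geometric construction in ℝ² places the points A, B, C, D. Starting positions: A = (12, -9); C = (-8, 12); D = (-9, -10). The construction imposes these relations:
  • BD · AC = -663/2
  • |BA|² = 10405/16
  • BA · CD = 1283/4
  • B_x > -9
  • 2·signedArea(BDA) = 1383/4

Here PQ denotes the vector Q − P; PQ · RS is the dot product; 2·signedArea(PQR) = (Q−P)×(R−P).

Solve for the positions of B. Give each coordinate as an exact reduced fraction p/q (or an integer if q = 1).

1. B_x = -33/4  [BD · AC = -663/2 ∩ BA · CD = 1283/4]
2. B_y = 13/2  [BD · AC = -663/2 ∩ BA · CD = 1283/4]
   → B = (-33/4, 13/2)

B = (-33/4, 13/2)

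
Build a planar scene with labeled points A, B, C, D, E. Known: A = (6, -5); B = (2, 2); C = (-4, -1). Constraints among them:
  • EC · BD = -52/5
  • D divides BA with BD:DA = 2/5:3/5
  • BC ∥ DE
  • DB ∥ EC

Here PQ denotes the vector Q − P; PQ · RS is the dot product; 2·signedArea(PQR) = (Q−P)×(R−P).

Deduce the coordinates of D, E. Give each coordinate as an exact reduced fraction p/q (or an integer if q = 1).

D = (18/5, -4/5)
E = (-12/5, -19/5)

1. D_x = 18/5  [D divides BA with BD:DA = 2/5:3/5]
2. D_y = -4/5  [D divides BA with BD:DA = 2/5:3/5]
   → D = (18/5, -4/5)
3. E_x = -12/5  [DB ∥ EC ∩ BC ∥ DE]
4. E_y = -19/5  [DB ∥ EC ∩ BC ∥ DE]
   → E = (-12/5, -19/5)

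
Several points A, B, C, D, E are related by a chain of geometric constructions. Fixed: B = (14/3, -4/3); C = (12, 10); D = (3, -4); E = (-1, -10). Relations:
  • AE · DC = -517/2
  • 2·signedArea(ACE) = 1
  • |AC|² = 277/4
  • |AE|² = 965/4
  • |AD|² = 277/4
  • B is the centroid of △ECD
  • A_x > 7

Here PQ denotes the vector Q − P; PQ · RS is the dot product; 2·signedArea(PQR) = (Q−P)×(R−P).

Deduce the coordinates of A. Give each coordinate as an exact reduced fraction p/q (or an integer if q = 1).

A = (15/2, 3)

1. A_x = 15/2  [2·signedArea(ACE) = 1 ∩ AE · DC = -517/2]
2. A_y = 3  [2·signedArea(ACE) = 1 ∩ AE · DC = -517/2]
   → A = (15/2, 3)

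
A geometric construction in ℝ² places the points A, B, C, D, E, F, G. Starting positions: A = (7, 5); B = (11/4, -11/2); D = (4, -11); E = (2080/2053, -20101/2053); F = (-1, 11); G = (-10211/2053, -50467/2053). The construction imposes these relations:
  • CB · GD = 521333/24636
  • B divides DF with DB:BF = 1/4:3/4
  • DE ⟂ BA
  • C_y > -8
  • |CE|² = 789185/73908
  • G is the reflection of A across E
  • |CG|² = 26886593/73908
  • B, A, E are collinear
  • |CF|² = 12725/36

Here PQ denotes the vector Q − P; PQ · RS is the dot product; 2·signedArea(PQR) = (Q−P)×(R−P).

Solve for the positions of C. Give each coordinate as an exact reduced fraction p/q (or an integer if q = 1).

C = (19/6, -22/3)

1. C_x = 19/6  [line -18423/2053·x + -27884/2053·y + -876859/12318 = 0 ∩ |CG|² = 26886593/73908]
2. C_y = -22/3  [line -18423/2053·x + -27884/2053·y + -876859/12318 = 0 ∩ |CG|² = 26886593/73908]
   → C = (19/6, -22/3)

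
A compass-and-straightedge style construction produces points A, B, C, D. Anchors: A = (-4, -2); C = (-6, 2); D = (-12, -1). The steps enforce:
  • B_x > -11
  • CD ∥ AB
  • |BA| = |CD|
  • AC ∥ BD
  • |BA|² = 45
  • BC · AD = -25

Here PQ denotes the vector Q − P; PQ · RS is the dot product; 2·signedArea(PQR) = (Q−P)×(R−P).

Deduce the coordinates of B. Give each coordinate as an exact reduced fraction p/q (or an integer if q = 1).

B = (-10, -5)

1. B_x = -10  [AC ∥ BD ∩ CD ∥ AB]
2. B_y = -5  [AC ∥ BD ∩ CD ∥ AB]
   → B = (-10, -5)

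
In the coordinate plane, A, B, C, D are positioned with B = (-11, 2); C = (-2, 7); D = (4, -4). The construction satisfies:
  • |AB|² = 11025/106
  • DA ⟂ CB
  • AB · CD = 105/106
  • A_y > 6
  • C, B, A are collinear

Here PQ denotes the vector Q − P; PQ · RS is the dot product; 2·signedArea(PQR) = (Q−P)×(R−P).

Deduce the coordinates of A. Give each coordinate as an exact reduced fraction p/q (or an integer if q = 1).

1. A_x = -221/106  [C, B, A are collinear ∩ DA ⟂ CB]
2. A_y = 737/106  [C, B, A are collinear ∩ DA ⟂ CB]
   → A = (-221/106, 737/106)

A = (-221/106, 737/106)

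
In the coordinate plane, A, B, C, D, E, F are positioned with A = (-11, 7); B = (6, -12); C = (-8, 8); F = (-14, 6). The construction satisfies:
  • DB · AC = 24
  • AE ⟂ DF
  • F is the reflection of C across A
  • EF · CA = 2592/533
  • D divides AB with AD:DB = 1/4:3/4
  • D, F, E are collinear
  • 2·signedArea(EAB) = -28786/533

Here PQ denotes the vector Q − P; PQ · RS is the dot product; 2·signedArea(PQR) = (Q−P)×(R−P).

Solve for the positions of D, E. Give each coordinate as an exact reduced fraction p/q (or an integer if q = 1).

D = (-27/4, 9/4)
E = (-6418/533, 2658/533)

1. D_x = -27/4  [D divides AB with AD:DB = 1/4:3/4]
2. D_y = 9/4  [D divides AB with AD:DB = 1/4:3/4]
   → D = (-27/4, 9/4)
3. E_x = -6418/533  [D, F, E are collinear ∩ AE ⟂ DF]
4. E_y = 2658/533  [D, F, E are collinear ∩ AE ⟂ DF]
   → E = (-6418/533, 2658/533)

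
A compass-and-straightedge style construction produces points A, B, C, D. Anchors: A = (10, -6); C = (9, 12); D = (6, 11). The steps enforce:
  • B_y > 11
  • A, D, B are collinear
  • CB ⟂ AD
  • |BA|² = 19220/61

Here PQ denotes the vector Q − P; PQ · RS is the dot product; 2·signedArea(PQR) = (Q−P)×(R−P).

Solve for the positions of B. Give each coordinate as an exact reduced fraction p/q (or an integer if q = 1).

B = (362/61, 688/61)

1. B_x = 362/61  [A, D, B are collinear ∩ CB ⟂ AD]
2. B_y = 688/61  [A, D, B are collinear ∩ CB ⟂ AD]
   → B = (362/61, 688/61)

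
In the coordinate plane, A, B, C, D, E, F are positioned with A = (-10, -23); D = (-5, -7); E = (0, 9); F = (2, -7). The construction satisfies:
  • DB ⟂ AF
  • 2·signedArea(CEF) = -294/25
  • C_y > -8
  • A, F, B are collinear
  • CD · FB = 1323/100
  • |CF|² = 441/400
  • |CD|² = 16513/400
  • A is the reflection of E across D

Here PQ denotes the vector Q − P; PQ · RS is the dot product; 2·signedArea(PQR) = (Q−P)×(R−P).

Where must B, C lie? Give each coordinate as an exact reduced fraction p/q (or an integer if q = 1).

1. B_x = -13/25  [A, F, B are collinear ∩ DB ⟂ AF]
2. B_y = -259/25  [A, F, B are collinear ∩ DB ⟂ AF]
   → B = (-13/25, -259/25)
3. C_x = 137/100  [CD · FB = 1323/100 ∩ 2·signedArea(CEF) = -294/25]
4. C_y = -196/25  [CD · FB = 1323/100 ∩ 2·signedArea(CEF) = -294/25]
   → C = (137/100, -196/25)

B = (-13/25, -259/25)
C = (137/100, -196/25)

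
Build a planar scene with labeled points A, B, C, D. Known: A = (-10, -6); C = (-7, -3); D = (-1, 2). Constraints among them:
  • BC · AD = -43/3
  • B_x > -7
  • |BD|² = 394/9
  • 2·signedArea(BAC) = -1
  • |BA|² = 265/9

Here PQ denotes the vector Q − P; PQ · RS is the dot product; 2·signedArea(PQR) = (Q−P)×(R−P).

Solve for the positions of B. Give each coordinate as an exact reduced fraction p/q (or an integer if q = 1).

B = (-6, -7/3)

1. B_x = -6  [2·signedArea(BAC) = -1 ∩ BC · AD = -43/3]
2. B_y = -7/3  [2·signedArea(BAC) = -1 ∩ BC · AD = -43/3]
   → B = (-6, -7/3)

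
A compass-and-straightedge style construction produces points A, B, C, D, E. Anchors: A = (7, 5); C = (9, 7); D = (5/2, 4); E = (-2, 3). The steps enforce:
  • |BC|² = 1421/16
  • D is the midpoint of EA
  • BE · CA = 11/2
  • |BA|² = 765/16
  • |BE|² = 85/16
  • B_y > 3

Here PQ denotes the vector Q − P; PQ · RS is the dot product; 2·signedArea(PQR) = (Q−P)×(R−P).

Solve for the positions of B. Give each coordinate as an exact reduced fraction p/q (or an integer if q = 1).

1. B_x = 1/4  [line 2·x + 2·y + -15/2 = 0 ∩ |BC|² = 1421/16]
2. B_y = 7/2  [line 2·x + 2·y + -15/2 = 0 ∩ |BC|² = 1421/16]
   → B = (1/4, 7/2)

B = (1/4, 7/2)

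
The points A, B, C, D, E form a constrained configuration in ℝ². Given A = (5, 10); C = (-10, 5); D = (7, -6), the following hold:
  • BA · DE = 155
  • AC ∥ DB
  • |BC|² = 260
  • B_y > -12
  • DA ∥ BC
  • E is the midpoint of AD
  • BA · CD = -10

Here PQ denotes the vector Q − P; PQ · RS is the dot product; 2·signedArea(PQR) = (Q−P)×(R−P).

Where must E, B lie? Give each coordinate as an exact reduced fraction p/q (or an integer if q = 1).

1. E_x = 6  [E is the midpoint of AD]
2. E_y = 2  [E is the midpoint of AD]
   → E = (6, 2)
3. B_x = -8  [DA ∥ BC ∩ AC ∥ DB]
4. B_y = -11  [DA ∥ BC ∩ AC ∥ DB]
   → B = (-8, -11)

B = (-8, -11)
E = (6, 2)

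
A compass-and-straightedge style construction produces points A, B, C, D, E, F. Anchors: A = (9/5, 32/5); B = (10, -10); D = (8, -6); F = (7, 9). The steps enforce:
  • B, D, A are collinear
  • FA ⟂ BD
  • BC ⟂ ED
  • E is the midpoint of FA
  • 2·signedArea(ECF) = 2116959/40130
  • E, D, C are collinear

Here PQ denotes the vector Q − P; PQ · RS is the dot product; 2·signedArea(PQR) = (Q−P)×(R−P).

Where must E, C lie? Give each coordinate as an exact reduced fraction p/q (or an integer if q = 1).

C = (36568/4013, -41066/4013)
E = (22/5, 77/10)

1. E_x = 22/5  [E is the midpoint of FA]
2. E_y = 77/10  [E is the midpoint of FA]
   → E = (22/5, 77/10)
3. C_x = 36568/4013  [E, D, C are collinear ∩ BC ⟂ ED]
4. C_y = -41066/4013  [E, D, C are collinear ∩ BC ⟂ ED]
   → C = (36568/4013, -41066/4013)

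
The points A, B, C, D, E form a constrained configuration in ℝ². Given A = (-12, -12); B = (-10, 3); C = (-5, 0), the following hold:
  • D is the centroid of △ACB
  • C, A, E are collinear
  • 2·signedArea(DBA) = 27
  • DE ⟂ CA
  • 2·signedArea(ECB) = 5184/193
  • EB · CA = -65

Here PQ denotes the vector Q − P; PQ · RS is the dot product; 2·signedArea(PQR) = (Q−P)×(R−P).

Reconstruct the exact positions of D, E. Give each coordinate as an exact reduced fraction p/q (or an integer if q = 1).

D = (-9, -3)
E = (-1413/193, -768/193)

1. D_x = -9  [D is the centroid of △ACB]
2. D_y = -3  [D is the centroid of △ACB]
   → D = (-9, -3)
3. E_x = -1413/193  [C, A, E are collinear ∩ DE ⟂ CA]
4. E_y = -768/193  [C, A, E are collinear ∩ DE ⟂ CA]
   → E = (-1413/193, -768/193)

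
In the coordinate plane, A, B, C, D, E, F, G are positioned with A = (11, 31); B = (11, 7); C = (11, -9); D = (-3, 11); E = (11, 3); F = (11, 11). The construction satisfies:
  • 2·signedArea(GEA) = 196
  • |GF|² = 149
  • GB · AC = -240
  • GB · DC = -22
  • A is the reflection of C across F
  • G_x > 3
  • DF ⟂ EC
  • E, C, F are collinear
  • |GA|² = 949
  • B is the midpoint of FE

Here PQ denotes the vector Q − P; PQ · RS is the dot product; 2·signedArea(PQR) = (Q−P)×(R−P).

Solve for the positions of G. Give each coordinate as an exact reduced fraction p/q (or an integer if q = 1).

G = (4, 1)

1. G_x = 4  [GB · AC = -240 ∩ GB · DC = -22]
2. G_y = 1  [GB · AC = -240 ∩ GB · DC = -22]
   → G = (4, 1)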